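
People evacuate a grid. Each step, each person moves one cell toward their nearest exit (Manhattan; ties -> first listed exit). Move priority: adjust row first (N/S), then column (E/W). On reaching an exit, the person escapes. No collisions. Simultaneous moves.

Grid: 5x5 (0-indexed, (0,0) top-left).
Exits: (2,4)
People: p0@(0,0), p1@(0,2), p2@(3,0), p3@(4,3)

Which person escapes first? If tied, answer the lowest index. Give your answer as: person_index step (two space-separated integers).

Answer: 3 3

Derivation:
Step 1: p0:(0,0)->(1,0) | p1:(0,2)->(1,2) | p2:(3,0)->(2,0) | p3:(4,3)->(3,3)
Step 2: p0:(1,0)->(2,0) | p1:(1,2)->(2,2) | p2:(2,0)->(2,1) | p3:(3,3)->(2,3)
Step 3: p0:(2,0)->(2,1) | p1:(2,2)->(2,3) | p2:(2,1)->(2,2) | p3:(2,3)->(2,4)->EXIT
Step 4: p0:(2,1)->(2,2) | p1:(2,3)->(2,4)->EXIT | p2:(2,2)->(2,3) | p3:escaped
Step 5: p0:(2,2)->(2,3) | p1:escaped | p2:(2,3)->(2,4)->EXIT | p3:escaped
Step 6: p0:(2,3)->(2,4)->EXIT | p1:escaped | p2:escaped | p3:escaped
Exit steps: [6, 4, 5, 3]
First to escape: p3 at step 3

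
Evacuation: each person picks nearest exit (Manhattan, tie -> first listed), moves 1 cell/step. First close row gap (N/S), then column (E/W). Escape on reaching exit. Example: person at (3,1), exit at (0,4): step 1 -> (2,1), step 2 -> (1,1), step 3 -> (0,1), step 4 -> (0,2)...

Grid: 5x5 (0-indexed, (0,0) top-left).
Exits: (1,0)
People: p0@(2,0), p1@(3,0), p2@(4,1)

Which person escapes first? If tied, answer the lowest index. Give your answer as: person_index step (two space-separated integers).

Answer: 0 1

Derivation:
Step 1: p0:(2,0)->(1,0)->EXIT | p1:(3,0)->(2,0) | p2:(4,1)->(3,1)
Step 2: p0:escaped | p1:(2,0)->(1,0)->EXIT | p2:(3,1)->(2,1)
Step 3: p0:escaped | p1:escaped | p2:(2,1)->(1,1)
Step 4: p0:escaped | p1:escaped | p2:(1,1)->(1,0)->EXIT
Exit steps: [1, 2, 4]
First to escape: p0 at step 1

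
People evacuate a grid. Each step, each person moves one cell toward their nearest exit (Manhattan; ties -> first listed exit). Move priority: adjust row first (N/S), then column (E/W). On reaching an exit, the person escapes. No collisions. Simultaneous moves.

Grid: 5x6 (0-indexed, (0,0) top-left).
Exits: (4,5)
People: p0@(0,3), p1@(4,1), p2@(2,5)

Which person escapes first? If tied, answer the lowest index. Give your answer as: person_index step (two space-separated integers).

Answer: 2 2

Derivation:
Step 1: p0:(0,3)->(1,3) | p1:(4,1)->(4,2) | p2:(2,5)->(3,5)
Step 2: p0:(1,3)->(2,3) | p1:(4,2)->(4,3) | p2:(3,5)->(4,5)->EXIT
Step 3: p0:(2,3)->(3,3) | p1:(4,3)->(4,4) | p2:escaped
Step 4: p0:(3,3)->(4,3) | p1:(4,4)->(4,5)->EXIT | p2:escaped
Step 5: p0:(4,3)->(4,4) | p1:escaped | p2:escaped
Step 6: p0:(4,4)->(4,5)->EXIT | p1:escaped | p2:escaped
Exit steps: [6, 4, 2]
First to escape: p2 at step 2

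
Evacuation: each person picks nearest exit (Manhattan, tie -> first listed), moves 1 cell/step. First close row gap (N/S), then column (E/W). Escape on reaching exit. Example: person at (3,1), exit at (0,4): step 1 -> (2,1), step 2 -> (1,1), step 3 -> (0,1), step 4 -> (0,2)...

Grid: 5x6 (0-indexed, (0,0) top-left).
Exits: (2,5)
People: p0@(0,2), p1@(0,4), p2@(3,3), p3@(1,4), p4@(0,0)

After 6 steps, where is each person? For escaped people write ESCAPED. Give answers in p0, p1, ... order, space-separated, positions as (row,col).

Step 1: p0:(0,2)->(1,2) | p1:(0,4)->(1,4) | p2:(3,3)->(2,3) | p3:(1,4)->(2,4) | p4:(0,0)->(1,0)
Step 2: p0:(1,2)->(2,2) | p1:(1,4)->(2,4) | p2:(2,3)->(2,4) | p3:(2,4)->(2,5)->EXIT | p4:(1,0)->(2,0)
Step 3: p0:(2,2)->(2,3) | p1:(2,4)->(2,5)->EXIT | p2:(2,4)->(2,5)->EXIT | p3:escaped | p4:(2,0)->(2,1)
Step 4: p0:(2,3)->(2,4) | p1:escaped | p2:escaped | p3:escaped | p4:(2,1)->(2,2)
Step 5: p0:(2,4)->(2,5)->EXIT | p1:escaped | p2:escaped | p3:escaped | p4:(2,2)->(2,3)
Step 6: p0:escaped | p1:escaped | p2:escaped | p3:escaped | p4:(2,3)->(2,4)

ESCAPED ESCAPED ESCAPED ESCAPED (2,4)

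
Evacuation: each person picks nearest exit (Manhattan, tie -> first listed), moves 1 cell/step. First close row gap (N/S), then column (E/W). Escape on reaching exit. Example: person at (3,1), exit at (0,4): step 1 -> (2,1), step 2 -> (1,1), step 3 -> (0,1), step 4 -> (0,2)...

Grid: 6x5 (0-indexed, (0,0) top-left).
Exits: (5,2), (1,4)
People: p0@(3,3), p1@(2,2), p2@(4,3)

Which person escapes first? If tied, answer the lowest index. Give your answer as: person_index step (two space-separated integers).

Answer: 2 2

Derivation:
Step 1: p0:(3,3)->(4,3) | p1:(2,2)->(3,2) | p2:(4,3)->(5,3)
Step 2: p0:(4,3)->(5,3) | p1:(3,2)->(4,2) | p2:(5,3)->(5,2)->EXIT
Step 3: p0:(5,3)->(5,2)->EXIT | p1:(4,2)->(5,2)->EXIT | p2:escaped
Exit steps: [3, 3, 2]
First to escape: p2 at step 2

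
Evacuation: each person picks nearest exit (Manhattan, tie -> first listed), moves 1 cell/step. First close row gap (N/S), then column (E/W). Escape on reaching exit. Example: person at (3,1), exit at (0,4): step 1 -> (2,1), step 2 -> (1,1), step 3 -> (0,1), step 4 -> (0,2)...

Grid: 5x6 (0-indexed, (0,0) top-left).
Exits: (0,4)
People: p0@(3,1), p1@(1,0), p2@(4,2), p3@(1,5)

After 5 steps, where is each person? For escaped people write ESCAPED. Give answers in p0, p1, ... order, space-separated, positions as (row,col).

Step 1: p0:(3,1)->(2,1) | p1:(1,0)->(0,0) | p2:(4,2)->(3,2) | p3:(1,5)->(0,5)
Step 2: p0:(2,1)->(1,1) | p1:(0,0)->(0,1) | p2:(3,2)->(2,2) | p3:(0,5)->(0,4)->EXIT
Step 3: p0:(1,1)->(0,1) | p1:(0,1)->(0,2) | p2:(2,2)->(1,2) | p3:escaped
Step 4: p0:(0,1)->(0,2) | p1:(0,2)->(0,3) | p2:(1,2)->(0,2) | p3:escaped
Step 5: p0:(0,2)->(0,3) | p1:(0,3)->(0,4)->EXIT | p2:(0,2)->(0,3) | p3:escaped

(0,3) ESCAPED (0,3) ESCAPED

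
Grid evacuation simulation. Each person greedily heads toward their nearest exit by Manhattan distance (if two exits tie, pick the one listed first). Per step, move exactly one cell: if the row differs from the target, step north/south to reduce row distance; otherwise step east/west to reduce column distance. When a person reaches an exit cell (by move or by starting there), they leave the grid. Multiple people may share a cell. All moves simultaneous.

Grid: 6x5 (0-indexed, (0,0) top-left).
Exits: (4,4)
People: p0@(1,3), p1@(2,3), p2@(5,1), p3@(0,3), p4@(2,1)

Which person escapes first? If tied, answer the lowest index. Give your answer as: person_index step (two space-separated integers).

Answer: 1 3

Derivation:
Step 1: p0:(1,3)->(2,3) | p1:(2,3)->(3,3) | p2:(5,1)->(4,1) | p3:(0,3)->(1,3) | p4:(2,1)->(3,1)
Step 2: p0:(2,3)->(3,3) | p1:(3,3)->(4,3) | p2:(4,1)->(4,2) | p3:(1,3)->(2,3) | p4:(3,1)->(4,1)
Step 3: p0:(3,3)->(4,3) | p1:(4,3)->(4,4)->EXIT | p2:(4,2)->(4,3) | p3:(2,3)->(3,3) | p4:(4,1)->(4,2)
Step 4: p0:(4,3)->(4,4)->EXIT | p1:escaped | p2:(4,3)->(4,4)->EXIT | p3:(3,3)->(4,3) | p4:(4,2)->(4,3)
Step 5: p0:escaped | p1:escaped | p2:escaped | p3:(4,3)->(4,4)->EXIT | p4:(4,3)->(4,4)->EXIT
Exit steps: [4, 3, 4, 5, 5]
First to escape: p1 at step 3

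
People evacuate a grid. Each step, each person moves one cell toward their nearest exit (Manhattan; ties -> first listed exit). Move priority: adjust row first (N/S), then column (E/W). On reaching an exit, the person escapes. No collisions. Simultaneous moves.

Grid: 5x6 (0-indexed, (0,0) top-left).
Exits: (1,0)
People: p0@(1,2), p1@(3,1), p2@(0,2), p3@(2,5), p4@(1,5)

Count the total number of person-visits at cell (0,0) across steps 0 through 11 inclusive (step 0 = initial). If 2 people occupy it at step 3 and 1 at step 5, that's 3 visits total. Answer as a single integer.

Answer: 0

Derivation:
Step 0: p0@(1,2) p1@(3,1) p2@(0,2) p3@(2,5) p4@(1,5) -> at (0,0): 0 [-], cum=0
Step 1: p0@(1,1) p1@(2,1) p2@(1,2) p3@(1,5) p4@(1,4) -> at (0,0): 0 [-], cum=0
Step 2: p0@ESC p1@(1,1) p2@(1,1) p3@(1,4) p4@(1,3) -> at (0,0): 0 [-], cum=0
Step 3: p0@ESC p1@ESC p2@ESC p3@(1,3) p4@(1,2) -> at (0,0): 0 [-], cum=0
Step 4: p0@ESC p1@ESC p2@ESC p3@(1,2) p4@(1,1) -> at (0,0): 0 [-], cum=0
Step 5: p0@ESC p1@ESC p2@ESC p3@(1,1) p4@ESC -> at (0,0): 0 [-], cum=0
Step 6: p0@ESC p1@ESC p2@ESC p3@ESC p4@ESC -> at (0,0): 0 [-], cum=0
Total visits = 0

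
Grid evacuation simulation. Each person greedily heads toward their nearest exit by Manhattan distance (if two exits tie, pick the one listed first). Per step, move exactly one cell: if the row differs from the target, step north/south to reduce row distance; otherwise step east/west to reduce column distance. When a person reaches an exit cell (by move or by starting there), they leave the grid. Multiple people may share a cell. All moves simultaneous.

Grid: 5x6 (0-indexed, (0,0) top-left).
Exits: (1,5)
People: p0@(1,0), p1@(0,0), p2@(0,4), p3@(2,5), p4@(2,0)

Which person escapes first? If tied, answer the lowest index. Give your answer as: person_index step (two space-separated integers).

Step 1: p0:(1,0)->(1,1) | p1:(0,0)->(1,0) | p2:(0,4)->(1,4) | p3:(2,5)->(1,5)->EXIT | p4:(2,0)->(1,0)
Step 2: p0:(1,1)->(1,2) | p1:(1,0)->(1,1) | p2:(1,4)->(1,5)->EXIT | p3:escaped | p4:(1,0)->(1,1)
Step 3: p0:(1,2)->(1,3) | p1:(1,1)->(1,2) | p2:escaped | p3:escaped | p4:(1,1)->(1,2)
Step 4: p0:(1,3)->(1,4) | p1:(1,2)->(1,3) | p2:escaped | p3:escaped | p4:(1,2)->(1,3)
Step 5: p0:(1,4)->(1,5)->EXIT | p1:(1,3)->(1,4) | p2:escaped | p3:escaped | p4:(1,3)->(1,4)
Step 6: p0:escaped | p1:(1,4)->(1,5)->EXIT | p2:escaped | p3:escaped | p4:(1,4)->(1,5)->EXIT
Exit steps: [5, 6, 2, 1, 6]
First to escape: p3 at step 1

Answer: 3 1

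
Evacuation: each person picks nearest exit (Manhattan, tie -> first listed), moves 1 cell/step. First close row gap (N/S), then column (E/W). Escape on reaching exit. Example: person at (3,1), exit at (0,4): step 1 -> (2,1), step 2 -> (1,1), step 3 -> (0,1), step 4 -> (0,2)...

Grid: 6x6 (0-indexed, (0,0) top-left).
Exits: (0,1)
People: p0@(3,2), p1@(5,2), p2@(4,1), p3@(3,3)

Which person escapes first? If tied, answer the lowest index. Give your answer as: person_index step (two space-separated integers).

Step 1: p0:(3,2)->(2,2) | p1:(5,2)->(4,2) | p2:(4,1)->(3,1) | p3:(3,3)->(2,3)
Step 2: p0:(2,2)->(1,2) | p1:(4,2)->(3,2) | p2:(3,1)->(2,1) | p3:(2,3)->(1,3)
Step 3: p0:(1,2)->(0,2) | p1:(3,2)->(2,2) | p2:(2,1)->(1,1) | p3:(1,3)->(0,3)
Step 4: p0:(0,2)->(0,1)->EXIT | p1:(2,2)->(1,2) | p2:(1,1)->(0,1)->EXIT | p3:(0,3)->(0,2)
Step 5: p0:escaped | p1:(1,2)->(0,2) | p2:escaped | p3:(0,2)->(0,1)->EXIT
Step 6: p0:escaped | p1:(0,2)->(0,1)->EXIT | p2:escaped | p3:escaped
Exit steps: [4, 6, 4, 5]
First to escape: p0 at step 4

Answer: 0 4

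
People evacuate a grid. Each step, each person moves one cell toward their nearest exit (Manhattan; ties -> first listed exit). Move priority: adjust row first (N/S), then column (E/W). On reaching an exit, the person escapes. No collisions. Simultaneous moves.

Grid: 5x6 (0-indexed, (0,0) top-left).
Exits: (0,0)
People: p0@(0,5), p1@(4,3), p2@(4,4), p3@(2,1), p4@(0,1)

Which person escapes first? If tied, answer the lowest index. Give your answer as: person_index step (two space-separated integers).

Step 1: p0:(0,5)->(0,4) | p1:(4,3)->(3,3) | p2:(4,4)->(3,4) | p3:(2,1)->(1,1) | p4:(0,1)->(0,0)->EXIT
Step 2: p0:(0,4)->(0,3) | p1:(3,3)->(2,3) | p2:(3,4)->(2,4) | p3:(1,1)->(0,1) | p4:escaped
Step 3: p0:(0,3)->(0,2) | p1:(2,3)->(1,3) | p2:(2,4)->(1,4) | p3:(0,1)->(0,0)->EXIT | p4:escaped
Step 4: p0:(0,2)->(0,1) | p1:(1,3)->(0,3) | p2:(1,4)->(0,4) | p3:escaped | p4:escaped
Step 5: p0:(0,1)->(0,0)->EXIT | p1:(0,3)->(0,2) | p2:(0,4)->(0,3) | p3:escaped | p4:escaped
Step 6: p0:escaped | p1:(0,2)->(0,1) | p2:(0,3)->(0,2) | p3:escaped | p4:escaped
Step 7: p0:escaped | p1:(0,1)->(0,0)->EXIT | p2:(0,2)->(0,1) | p3:escaped | p4:escaped
Step 8: p0:escaped | p1:escaped | p2:(0,1)->(0,0)->EXIT | p3:escaped | p4:escaped
Exit steps: [5, 7, 8, 3, 1]
First to escape: p4 at step 1

Answer: 4 1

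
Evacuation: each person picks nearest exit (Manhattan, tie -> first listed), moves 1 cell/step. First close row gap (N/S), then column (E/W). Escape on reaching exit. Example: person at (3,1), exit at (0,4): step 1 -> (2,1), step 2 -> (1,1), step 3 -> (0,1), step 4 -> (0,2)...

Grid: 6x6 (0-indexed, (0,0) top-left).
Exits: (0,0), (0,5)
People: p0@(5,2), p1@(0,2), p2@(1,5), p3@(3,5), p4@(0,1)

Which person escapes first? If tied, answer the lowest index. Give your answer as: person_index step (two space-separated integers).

Answer: 2 1

Derivation:
Step 1: p0:(5,2)->(4,2) | p1:(0,2)->(0,1) | p2:(1,5)->(0,5)->EXIT | p3:(3,5)->(2,5) | p4:(0,1)->(0,0)->EXIT
Step 2: p0:(4,2)->(3,2) | p1:(0,1)->(0,0)->EXIT | p2:escaped | p3:(2,5)->(1,5) | p4:escaped
Step 3: p0:(3,2)->(2,2) | p1:escaped | p2:escaped | p3:(1,5)->(0,5)->EXIT | p4:escaped
Step 4: p0:(2,2)->(1,2) | p1:escaped | p2:escaped | p3:escaped | p4:escaped
Step 5: p0:(1,2)->(0,2) | p1:escaped | p2:escaped | p3:escaped | p4:escaped
Step 6: p0:(0,2)->(0,1) | p1:escaped | p2:escaped | p3:escaped | p4:escaped
Step 7: p0:(0,1)->(0,0)->EXIT | p1:escaped | p2:escaped | p3:escaped | p4:escaped
Exit steps: [7, 2, 1, 3, 1]
First to escape: p2 at step 1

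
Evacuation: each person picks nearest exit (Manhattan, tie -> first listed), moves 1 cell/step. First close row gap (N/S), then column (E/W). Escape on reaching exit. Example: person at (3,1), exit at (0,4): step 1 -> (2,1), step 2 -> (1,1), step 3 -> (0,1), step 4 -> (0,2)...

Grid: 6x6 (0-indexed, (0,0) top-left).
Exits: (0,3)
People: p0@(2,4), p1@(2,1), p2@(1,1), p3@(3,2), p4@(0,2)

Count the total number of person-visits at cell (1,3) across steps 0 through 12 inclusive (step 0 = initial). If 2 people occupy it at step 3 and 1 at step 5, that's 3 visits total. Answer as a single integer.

Answer: 0

Derivation:
Step 0: p0@(2,4) p1@(2,1) p2@(1,1) p3@(3,2) p4@(0,2) -> at (1,3): 0 [-], cum=0
Step 1: p0@(1,4) p1@(1,1) p2@(0,1) p3@(2,2) p4@ESC -> at (1,3): 0 [-], cum=0
Step 2: p0@(0,4) p1@(0,1) p2@(0,2) p3@(1,2) p4@ESC -> at (1,3): 0 [-], cum=0
Step 3: p0@ESC p1@(0,2) p2@ESC p3@(0,2) p4@ESC -> at (1,3): 0 [-], cum=0
Step 4: p0@ESC p1@ESC p2@ESC p3@ESC p4@ESC -> at (1,3): 0 [-], cum=0
Total visits = 0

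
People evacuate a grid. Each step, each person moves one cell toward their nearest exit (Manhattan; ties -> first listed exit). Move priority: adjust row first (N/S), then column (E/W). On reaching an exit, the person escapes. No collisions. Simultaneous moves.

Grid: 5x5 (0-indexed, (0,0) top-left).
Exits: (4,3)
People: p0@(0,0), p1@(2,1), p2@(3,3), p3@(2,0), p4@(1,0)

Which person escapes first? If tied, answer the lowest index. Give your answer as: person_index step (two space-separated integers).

Answer: 2 1

Derivation:
Step 1: p0:(0,0)->(1,0) | p1:(2,1)->(3,1) | p2:(3,3)->(4,3)->EXIT | p3:(2,0)->(3,0) | p4:(1,0)->(2,0)
Step 2: p0:(1,0)->(2,0) | p1:(3,1)->(4,1) | p2:escaped | p3:(3,0)->(4,0) | p4:(2,0)->(3,0)
Step 3: p0:(2,0)->(3,0) | p1:(4,1)->(4,2) | p2:escaped | p3:(4,0)->(4,1) | p4:(3,0)->(4,0)
Step 4: p0:(3,0)->(4,0) | p1:(4,2)->(4,3)->EXIT | p2:escaped | p3:(4,1)->(4,2) | p4:(4,0)->(4,1)
Step 5: p0:(4,0)->(4,1) | p1:escaped | p2:escaped | p3:(4,2)->(4,3)->EXIT | p4:(4,1)->(4,2)
Step 6: p0:(4,1)->(4,2) | p1:escaped | p2:escaped | p3:escaped | p4:(4,2)->(4,3)->EXIT
Step 7: p0:(4,2)->(4,3)->EXIT | p1:escaped | p2:escaped | p3:escaped | p4:escaped
Exit steps: [7, 4, 1, 5, 6]
First to escape: p2 at step 1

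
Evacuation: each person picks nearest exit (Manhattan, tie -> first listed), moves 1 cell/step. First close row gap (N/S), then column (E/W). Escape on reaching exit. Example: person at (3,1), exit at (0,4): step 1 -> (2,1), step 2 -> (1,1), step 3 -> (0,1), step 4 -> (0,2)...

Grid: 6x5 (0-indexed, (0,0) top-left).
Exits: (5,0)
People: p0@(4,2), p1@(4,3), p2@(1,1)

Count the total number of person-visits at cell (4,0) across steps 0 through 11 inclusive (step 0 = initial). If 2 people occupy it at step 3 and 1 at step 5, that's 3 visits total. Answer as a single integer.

Step 0: p0@(4,2) p1@(4,3) p2@(1,1) -> at (4,0): 0 [-], cum=0
Step 1: p0@(5,2) p1@(5,3) p2@(2,1) -> at (4,0): 0 [-], cum=0
Step 2: p0@(5,1) p1@(5,2) p2@(3,1) -> at (4,0): 0 [-], cum=0
Step 3: p0@ESC p1@(5,1) p2@(4,1) -> at (4,0): 0 [-], cum=0
Step 4: p0@ESC p1@ESC p2@(5,1) -> at (4,0): 0 [-], cum=0
Step 5: p0@ESC p1@ESC p2@ESC -> at (4,0): 0 [-], cum=0
Total visits = 0

Answer: 0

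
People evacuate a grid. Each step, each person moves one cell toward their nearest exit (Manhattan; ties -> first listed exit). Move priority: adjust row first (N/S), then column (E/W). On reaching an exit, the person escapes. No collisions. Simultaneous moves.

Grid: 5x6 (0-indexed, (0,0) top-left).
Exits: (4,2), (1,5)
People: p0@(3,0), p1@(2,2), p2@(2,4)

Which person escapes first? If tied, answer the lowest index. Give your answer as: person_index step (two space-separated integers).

Step 1: p0:(3,0)->(4,0) | p1:(2,2)->(3,2) | p2:(2,4)->(1,4)
Step 2: p0:(4,0)->(4,1) | p1:(3,2)->(4,2)->EXIT | p2:(1,4)->(1,5)->EXIT
Step 3: p0:(4,1)->(4,2)->EXIT | p1:escaped | p2:escaped
Exit steps: [3, 2, 2]
First to escape: p1 at step 2

Answer: 1 2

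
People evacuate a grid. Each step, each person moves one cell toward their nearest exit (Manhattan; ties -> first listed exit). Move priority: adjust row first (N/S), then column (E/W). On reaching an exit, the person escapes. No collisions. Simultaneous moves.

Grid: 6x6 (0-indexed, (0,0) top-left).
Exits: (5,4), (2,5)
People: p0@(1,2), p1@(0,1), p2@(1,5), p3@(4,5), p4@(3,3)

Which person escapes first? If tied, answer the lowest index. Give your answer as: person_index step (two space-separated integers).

Answer: 2 1

Derivation:
Step 1: p0:(1,2)->(2,2) | p1:(0,1)->(1,1) | p2:(1,5)->(2,5)->EXIT | p3:(4,5)->(5,5) | p4:(3,3)->(4,3)
Step 2: p0:(2,2)->(2,3) | p1:(1,1)->(2,1) | p2:escaped | p3:(5,5)->(5,4)->EXIT | p4:(4,3)->(5,3)
Step 3: p0:(2,3)->(2,4) | p1:(2,1)->(2,2) | p2:escaped | p3:escaped | p4:(5,3)->(5,4)->EXIT
Step 4: p0:(2,4)->(2,5)->EXIT | p1:(2,2)->(2,3) | p2:escaped | p3:escaped | p4:escaped
Step 5: p0:escaped | p1:(2,3)->(2,4) | p2:escaped | p3:escaped | p4:escaped
Step 6: p0:escaped | p1:(2,4)->(2,5)->EXIT | p2:escaped | p3:escaped | p4:escaped
Exit steps: [4, 6, 1, 2, 3]
First to escape: p2 at step 1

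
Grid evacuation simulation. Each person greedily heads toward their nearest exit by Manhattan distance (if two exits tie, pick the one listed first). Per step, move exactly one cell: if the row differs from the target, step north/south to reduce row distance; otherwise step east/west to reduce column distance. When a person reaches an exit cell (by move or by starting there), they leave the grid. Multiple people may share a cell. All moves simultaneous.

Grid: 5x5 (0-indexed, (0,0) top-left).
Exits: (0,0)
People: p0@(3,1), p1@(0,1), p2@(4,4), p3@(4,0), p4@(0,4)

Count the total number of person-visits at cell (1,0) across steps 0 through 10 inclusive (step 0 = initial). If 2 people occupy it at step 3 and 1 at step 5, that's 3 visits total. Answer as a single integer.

Answer: 1

Derivation:
Step 0: p0@(3,1) p1@(0,1) p2@(4,4) p3@(4,0) p4@(0,4) -> at (1,0): 0 [-], cum=0
Step 1: p0@(2,1) p1@ESC p2@(3,4) p3@(3,0) p4@(0,3) -> at (1,0): 0 [-], cum=0
Step 2: p0@(1,1) p1@ESC p2@(2,4) p3@(2,0) p4@(0,2) -> at (1,0): 0 [-], cum=0
Step 3: p0@(0,1) p1@ESC p2@(1,4) p3@(1,0) p4@(0,1) -> at (1,0): 1 [p3], cum=1
Step 4: p0@ESC p1@ESC p2@(0,4) p3@ESC p4@ESC -> at (1,0): 0 [-], cum=1
Step 5: p0@ESC p1@ESC p2@(0,3) p3@ESC p4@ESC -> at (1,0): 0 [-], cum=1
Step 6: p0@ESC p1@ESC p2@(0,2) p3@ESC p4@ESC -> at (1,0): 0 [-], cum=1
Step 7: p0@ESC p1@ESC p2@(0,1) p3@ESC p4@ESC -> at (1,0): 0 [-], cum=1
Step 8: p0@ESC p1@ESC p2@ESC p3@ESC p4@ESC -> at (1,0): 0 [-], cum=1
Total visits = 1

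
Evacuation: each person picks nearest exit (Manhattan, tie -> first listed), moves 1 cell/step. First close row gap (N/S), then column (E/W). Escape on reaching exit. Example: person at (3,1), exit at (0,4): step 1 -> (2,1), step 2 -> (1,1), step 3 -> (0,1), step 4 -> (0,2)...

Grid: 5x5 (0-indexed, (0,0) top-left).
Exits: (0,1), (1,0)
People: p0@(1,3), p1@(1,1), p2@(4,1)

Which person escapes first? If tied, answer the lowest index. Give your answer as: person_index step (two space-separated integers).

Answer: 1 1

Derivation:
Step 1: p0:(1,3)->(0,3) | p1:(1,1)->(0,1)->EXIT | p2:(4,1)->(3,1)
Step 2: p0:(0,3)->(0,2) | p1:escaped | p2:(3,1)->(2,1)
Step 3: p0:(0,2)->(0,1)->EXIT | p1:escaped | p2:(2,1)->(1,1)
Step 4: p0:escaped | p1:escaped | p2:(1,1)->(0,1)->EXIT
Exit steps: [3, 1, 4]
First to escape: p1 at step 1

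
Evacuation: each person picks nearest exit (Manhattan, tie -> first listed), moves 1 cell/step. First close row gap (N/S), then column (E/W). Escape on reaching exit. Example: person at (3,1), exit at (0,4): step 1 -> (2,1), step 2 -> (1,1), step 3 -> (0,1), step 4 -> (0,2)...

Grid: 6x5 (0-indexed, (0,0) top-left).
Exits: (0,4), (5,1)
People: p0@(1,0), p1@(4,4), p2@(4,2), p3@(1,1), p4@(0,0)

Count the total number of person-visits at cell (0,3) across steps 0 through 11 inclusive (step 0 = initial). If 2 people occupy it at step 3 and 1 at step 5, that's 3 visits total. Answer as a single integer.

Step 0: p0@(1,0) p1@(4,4) p2@(4,2) p3@(1,1) p4@(0,0) -> at (0,3): 0 [-], cum=0
Step 1: p0@(0,0) p1@(3,4) p2@(5,2) p3@(0,1) p4@(0,1) -> at (0,3): 0 [-], cum=0
Step 2: p0@(0,1) p1@(2,4) p2@ESC p3@(0,2) p4@(0,2) -> at (0,3): 0 [-], cum=0
Step 3: p0@(0,2) p1@(1,4) p2@ESC p3@(0,3) p4@(0,3) -> at (0,3): 2 [p3,p4], cum=2
Step 4: p0@(0,3) p1@ESC p2@ESC p3@ESC p4@ESC -> at (0,3): 1 [p0], cum=3
Step 5: p0@ESC p1@ESC p2@ESC p3@ESC p4@ESC -> at (0,3): 0 [-], cum=3
Total visits = 3

Answer: 3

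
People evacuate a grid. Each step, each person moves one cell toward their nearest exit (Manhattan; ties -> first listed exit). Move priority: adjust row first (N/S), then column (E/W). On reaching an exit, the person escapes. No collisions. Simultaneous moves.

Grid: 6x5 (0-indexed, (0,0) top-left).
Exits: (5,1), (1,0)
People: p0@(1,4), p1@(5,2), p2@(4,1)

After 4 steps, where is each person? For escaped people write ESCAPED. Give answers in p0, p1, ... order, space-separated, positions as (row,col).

Step 1: p0:(1,4)->(1,3) | p1:(5,2)->(5,1)->EXIT | p2:(4,1)->(5,1)->EXIT
Step 2: p0:(1,3)->(1,2) | p1:escaped | p2:escaped
Step 3: p0:(1,2)->(1,1) | p1:escaped | p2:escaped
Step 4: p0:(1,1)->(1,0)->EXIT | p1:escaped | p2:escaped

ESCAPED ESCAPED ESCAPED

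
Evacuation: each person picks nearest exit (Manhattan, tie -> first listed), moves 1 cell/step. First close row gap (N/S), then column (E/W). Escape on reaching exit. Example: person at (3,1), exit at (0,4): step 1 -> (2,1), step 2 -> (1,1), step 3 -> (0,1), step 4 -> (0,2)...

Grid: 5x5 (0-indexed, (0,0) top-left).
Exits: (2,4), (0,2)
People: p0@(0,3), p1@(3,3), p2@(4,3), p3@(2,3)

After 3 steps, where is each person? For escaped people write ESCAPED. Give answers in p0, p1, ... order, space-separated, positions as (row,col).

Step 1: p0:(0,3)->(0,2)->EXIT | p1:(3,3)->(2,3) | p2:(4,3)->(3,3) | p3:(2,3)->(2,4)->EXIT
Step 2: p0:escaped | p1:(2,3)->(2,4)->EXIT | p2:(3,3)->(2,3) | p3:escaped
Step 3: p0:escaped | p1:escaped | p2:(2,3)->(2,4)->EXIT | p3:escaped

ESCAPED ESCAPED ESCAPED ESCAPED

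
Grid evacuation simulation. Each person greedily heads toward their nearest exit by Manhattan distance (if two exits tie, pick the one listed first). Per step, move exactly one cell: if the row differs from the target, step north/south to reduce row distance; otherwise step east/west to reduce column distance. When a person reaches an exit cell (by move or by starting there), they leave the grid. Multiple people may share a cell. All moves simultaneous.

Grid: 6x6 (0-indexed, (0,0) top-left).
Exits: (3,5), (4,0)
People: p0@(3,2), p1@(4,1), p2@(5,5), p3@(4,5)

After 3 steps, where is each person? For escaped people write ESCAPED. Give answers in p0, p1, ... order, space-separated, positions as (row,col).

Step 1: p0:(3,2)->(3,3) | p1:(4,1)->(4,0)->EXIT | p2:(5,5)->(4,5) | p3:(4,5)->(3,5)->EXIT
Step 2: p0:(3,3)->(3,4) | p1:escaped | p2:(4,5)->(3,5)->EXIT | p3:escaped
Step 3: p0:(3,4)->(3,5)->EXIT | p1:escaped | p2:escaped | p3:escaped

ESCAPED ESCAPED ESCAPED ESCAPED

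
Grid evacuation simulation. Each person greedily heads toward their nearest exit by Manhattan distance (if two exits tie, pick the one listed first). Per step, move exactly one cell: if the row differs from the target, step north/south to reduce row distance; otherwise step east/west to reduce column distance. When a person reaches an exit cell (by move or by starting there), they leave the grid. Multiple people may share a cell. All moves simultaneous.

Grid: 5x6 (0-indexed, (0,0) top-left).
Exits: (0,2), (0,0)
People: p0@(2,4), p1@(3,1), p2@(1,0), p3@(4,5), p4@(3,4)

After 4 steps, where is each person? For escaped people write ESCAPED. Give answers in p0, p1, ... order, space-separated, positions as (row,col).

Step 1: p0:(2,4)->(1,4) | p1:(3,1)->(2,1) | p2:(1,0)->(0,0)->EXIT | p3:(4,5)->(3,5) | p4:(3,4)->(2,4)
Step 2: p0:(1,4)->(0,4) | p1:(2,1)->(1,1) | p2:escaped | p3:(3,5)->(2,5) | p4:(2,4)->(1,4)
Step 3: p0:(0,4)->(0,3) | p1:(1,1)->(0,1) | p2:escaped | p3:(2,5)->(1,5) | p4:(1,4)->(0,4)
Step 4: p0:(0,3)->(0,2)->EXIT | p1:(0,1)->(0,2)->EXIT | p2:escaped | p3:(1,5)->(0,5) | p4:(0,4)->(0,3)

ESCAPED ESCAPED ESCAPED (0,5) (0,3)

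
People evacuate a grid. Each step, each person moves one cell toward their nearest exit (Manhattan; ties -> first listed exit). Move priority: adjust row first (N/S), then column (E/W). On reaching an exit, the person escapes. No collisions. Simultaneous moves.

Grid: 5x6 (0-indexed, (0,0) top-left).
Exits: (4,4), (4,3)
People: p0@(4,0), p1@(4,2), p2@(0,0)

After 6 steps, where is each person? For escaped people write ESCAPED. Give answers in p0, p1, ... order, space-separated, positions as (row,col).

Step 1: p0:(4,0)->(4,1) | p1:(4,2)->(4,3)->EXIT | p2:(0,0)->(1,0)
Step 2: p0:(4,1)->(4,2) | p1:escaped | p2:(1,0)->(2,0)
Step 3: p0:(4,2)->(4,3)->EXIT | p1:escaped | p2:(2,0)->(3,0)
Step 4: p0:escaped | p1:escaped | p2:(3,0)->(4,0)
Step 5: p0:escaped | p1:escaped | p2:(4,0)->(4,1)
Step 6: p0:escaped | p1:escaped | p2:(4,1)->(4,2)

ESCAPED ESCAPED (4,2)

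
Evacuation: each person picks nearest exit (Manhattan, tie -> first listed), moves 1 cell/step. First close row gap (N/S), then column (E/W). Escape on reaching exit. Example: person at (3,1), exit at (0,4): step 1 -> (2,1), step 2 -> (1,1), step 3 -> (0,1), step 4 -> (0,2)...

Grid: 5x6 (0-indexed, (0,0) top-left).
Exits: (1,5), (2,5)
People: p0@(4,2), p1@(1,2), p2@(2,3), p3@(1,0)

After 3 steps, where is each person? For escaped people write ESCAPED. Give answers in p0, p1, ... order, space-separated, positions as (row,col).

Step 1: p0:(4,2)->(3,2) | p1:(1,2)->(1,3) | p2:(2,3)->(2,4) | p3:(1,0)->(1,1)
Step 2: p0:(3,2)->(2,2) | p1:(1,3)->(1,4) | p2:(2,4)->(2,5)->EXIT | p3:(1,1)->(1,2)
Step 3: p0:(2,2)->(2,3) | p1:(1,4)->(1,5)->EXIT | p2:escaped | p3:(1,2)->(1,3)

(2,3) ESCAPED ESCAPED (1,3)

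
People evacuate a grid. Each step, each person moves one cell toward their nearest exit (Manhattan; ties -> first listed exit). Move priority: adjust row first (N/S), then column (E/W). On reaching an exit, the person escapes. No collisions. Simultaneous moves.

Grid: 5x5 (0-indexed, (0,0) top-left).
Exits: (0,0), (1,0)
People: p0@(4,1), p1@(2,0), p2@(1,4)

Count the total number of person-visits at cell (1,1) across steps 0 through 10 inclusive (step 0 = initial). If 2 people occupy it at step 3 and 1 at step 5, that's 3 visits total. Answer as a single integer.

Answer: 2

Derivation:
Step 0: p0@(4,1) p1@(2,0) p2@(1,4) -> at (1,1): 0 [-], cum=0
Step 1: p0@(3,1) p1@ESC p2@(1,3) -> at (1,1): 0 [-], cum=0
Step 2: p0@(2,1) p1@ESC p2@(1,2) -> at (1,1): 0 [-], cum=0
Step 3: p0@(1,1) p1@ESC p2@(1,1) -> at (1,1): 2 [p0,p2], cum=2
Step 4: p0@ESC p1@ESC p2@ESC -> at (1,1): 0 [-], cum=2
Total visits = 2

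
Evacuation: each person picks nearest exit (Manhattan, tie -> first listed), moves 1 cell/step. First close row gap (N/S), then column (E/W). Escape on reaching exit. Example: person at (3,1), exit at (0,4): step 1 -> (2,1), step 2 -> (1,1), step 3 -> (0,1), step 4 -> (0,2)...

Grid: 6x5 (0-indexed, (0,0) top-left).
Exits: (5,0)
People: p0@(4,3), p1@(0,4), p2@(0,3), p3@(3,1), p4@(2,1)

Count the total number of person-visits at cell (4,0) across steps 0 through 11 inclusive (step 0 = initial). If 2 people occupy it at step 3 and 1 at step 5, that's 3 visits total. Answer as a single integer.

Step 0: p0@(4,3) p1@(0,4) p2@(0,3) p3@(3,1) p4@(2,1) -> at (4,0): 0 [-], cum=0
Step 1: p0@(5,3) p1@(1,4) p2@(1,3) p3@(4,1) p4@(3,1) -> at (4,0): 0 [-], cum=0
Step 2: p0@(5,2) p1@(2,4) p2@(2,3) p3@(5,1) p4@(4,1) -> at (4,0): 0 [-], cum=0
Step 3: p0@(5,1) p1@(3,4) p2@(3,3) p3@ESC p4@(5,1) -> at (4,0): 0 [-], cum=0
Step 4: p0@ESC p1@(4,4) p2@(4,3) p3@ESC p4@ESC -> at (4,0): 0 [-], cum=0
Step 5: p0@ESC p1@(5,4) p2@(5,3) p3@ESC p4@ESC -> at (4,0): 0 [-], cum=0
Step 6: p0@ESC p1@(5,3) p2@(5,2) p3@ESC p4@ESC -> at (4,0): 0 [-], cum=0
Step 7: p0@ESC p1@(5,2) p2@(5,1) p3@ESC p4@ESC -> at (4,0): 0 [-], cum=0
Step 8: p0@ESC p1@(5,1) p2@ESC p3@ESC p4@ESC -> at (4,0): 0 [-], cum=0
Step 9: p0@ESC p1@ESC p2@ESC p3@ESC p4@ESC -> at (4,0): 0 [-], cum=0
Total visits = 0

Answer: 0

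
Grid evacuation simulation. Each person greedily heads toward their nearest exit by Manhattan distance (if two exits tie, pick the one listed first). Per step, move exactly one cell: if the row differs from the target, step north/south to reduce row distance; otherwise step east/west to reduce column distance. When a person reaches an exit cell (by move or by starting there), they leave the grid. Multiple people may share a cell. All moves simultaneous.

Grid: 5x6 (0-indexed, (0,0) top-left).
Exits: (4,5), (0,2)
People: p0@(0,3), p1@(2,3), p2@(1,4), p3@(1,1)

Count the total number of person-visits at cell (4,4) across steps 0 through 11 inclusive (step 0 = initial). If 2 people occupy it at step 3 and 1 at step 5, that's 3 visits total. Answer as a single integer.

Step 0: p0@(0,3) p1@(2,3) p2@(1,4) p3@(1,1) -> at (4,4): 0 [-], cum=0
Step 1: p0@ESC p1@(1,3) p2@(0,4) p3@(0,1) -> at (4,4): 0 [-], cum=0
Step 2: p0@ESC p1@(0,3) p2@(0,3) p3@ESC -> at (4,4): 0 [-], cum=0
Step 3: p0@ESC p1@ESC p2@ESC p3@ESC -> at (4,4): 0 [-], cum=0
Total visits = 0

Answer: 0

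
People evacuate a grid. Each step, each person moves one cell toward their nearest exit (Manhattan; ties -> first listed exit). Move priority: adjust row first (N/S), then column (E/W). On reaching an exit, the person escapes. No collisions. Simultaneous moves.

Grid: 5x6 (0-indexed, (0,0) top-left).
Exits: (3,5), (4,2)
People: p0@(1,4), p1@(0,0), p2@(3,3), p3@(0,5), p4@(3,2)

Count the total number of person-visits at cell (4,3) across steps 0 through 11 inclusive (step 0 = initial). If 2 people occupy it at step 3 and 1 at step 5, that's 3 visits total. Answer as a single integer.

Step 0: p0@(1,4) p1@(0,0) p2@(3,3) p3@(0,5) p4@(3,2) -> at (4,3): 0 [-], cum=0
Step 1: p0@(2,4) p1@(1,0) p2@(3,4) p3@(1,5) p4@ESC -> at (4,3): 0 [-], cum=0
Step 2: p0@(3,4) p1@(2,0) p2@ESC p3@(2,5) p4@ESC -> at (4,3): 0 [-], cum=0
Step 3: p0@ESC p1@(3,0) p2@ESC p3@ESC p4@ESC -> at (4,3): 0 [-], cum=0
Step 4: p0@ESC p1@(4,0) p2@ESC p3@ESC p4@ESC -> at (4,3): 0 [-], cum=0
Step 5: p0@ESC p1@(4,1) p2@ESC p3@ESC p4@ESC -> at (4,3): 0 [-], cum=0
Step 6: p0@ESC p1@ESC p2@ESC p3@ESC p4@ESC -> at (4,3): 0 [-], cum=0
Total visits = 0

Answer: 0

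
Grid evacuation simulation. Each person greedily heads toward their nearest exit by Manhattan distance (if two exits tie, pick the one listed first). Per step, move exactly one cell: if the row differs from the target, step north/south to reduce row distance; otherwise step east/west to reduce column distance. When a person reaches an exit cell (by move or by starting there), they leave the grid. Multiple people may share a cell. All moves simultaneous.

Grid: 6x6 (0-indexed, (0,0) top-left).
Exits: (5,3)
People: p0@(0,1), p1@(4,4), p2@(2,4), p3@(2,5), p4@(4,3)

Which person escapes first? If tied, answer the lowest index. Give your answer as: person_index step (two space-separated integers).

Step 1: p0:(0,1)->(1,1) | p1:(4,4)->(5,4) | p2:(2,4)->(3,4) | p3:(2,5)->(3,5) | p4:(4,3)->(5,3)->EXIT
Step 2: p0:(1,1)->(2,1) | p1:(5,4)->(5,3)->EXIT | p2:(3,4)->(4,4) | p3:(3,5)->(4,5) | p4:escaped
Step 3: p0:(2,1)->(3,1) | p1:escaped | p2:(4,4)->(5,4) | p3:(4,5)->(5,5) | p4:escaped
Step 4: p0:(3,1)->(4,1) | p1:escaped | p2:(5,4)->(5,3)->EXIT | p3:(5,5)->(5,4) | p4:escaped
Step 5: p0:(4,1)->(5,1) | p1:escaped | p2:escaped | p3:(5,4)->(5,3)->EXIT | p4:escaped
Step 6: p0:(5,1)->(5,2) | p1:escaped | p2:escaped | p3:escaped | p4:escaped
Step 7: p0:(5,2)->(5,3)->EXIT | p1:escaped | p2:escaped | p3:escaped | p4:escaped
Exit steps: [7, 2, 4, 5, 1]
First to escape: p4 at step 1

Answer: 4 1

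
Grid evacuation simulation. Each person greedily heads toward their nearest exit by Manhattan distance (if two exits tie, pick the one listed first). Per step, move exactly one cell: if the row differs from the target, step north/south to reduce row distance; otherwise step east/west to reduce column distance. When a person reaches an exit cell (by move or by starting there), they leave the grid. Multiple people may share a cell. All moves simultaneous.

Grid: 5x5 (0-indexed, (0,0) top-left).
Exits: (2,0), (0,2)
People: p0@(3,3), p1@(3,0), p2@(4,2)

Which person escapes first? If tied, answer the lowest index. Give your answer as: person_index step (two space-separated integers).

Answer: 1 1

Derivation:
Step 1: p0:(3,3)->(2,3) | p1:(3,0)->(2,0)->EXIT | p2:(4,2)->(3,2)
Step 2: p0:(2,3)->(2,2) | p1:escaped | p2:(3,2)->(2,2)
Step 3: p0:(2,2)->(2,1) | p1:escaped | p2:(2,2)->(2,1)
Step 4: p0:(2,1)->(2,0)->EXIT | p1:escaped | p2:(2,1)->(2,0)->EXIT
Exit steps: [4, 1, 4]
First to escape: p1 at step 1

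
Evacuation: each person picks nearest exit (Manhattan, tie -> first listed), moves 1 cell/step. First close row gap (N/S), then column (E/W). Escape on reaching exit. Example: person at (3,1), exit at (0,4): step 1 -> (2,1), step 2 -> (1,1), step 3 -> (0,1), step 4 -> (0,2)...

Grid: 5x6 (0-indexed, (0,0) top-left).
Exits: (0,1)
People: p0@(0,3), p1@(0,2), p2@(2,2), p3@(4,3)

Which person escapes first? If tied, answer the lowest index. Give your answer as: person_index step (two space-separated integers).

Answer: 1 1

Derivation:
Step 1: p0:(0,3)->(0,2) | p1:(0,2)->(0,1)->EXIT | p2:(2,2)->(1,2) | p3:(4,3)->(3,3)
Step 2: p0:(0,2)->(0,1)->EXIT | p1:escaped | p2:(1,2)->(0,2) | p3:(3,3)->(2,3)
Step 3: p0:escaped | p1:escaped | p2:(0,2)->(0,1)->EXIT | p3:(2,3)->(1,3)
Step 4: p0:escaped | p1:escaped | p2:escaped | p3:(1,3)->(0,3)
Step 5: p0:escaped | p1:escaped | p2:escaped | p3:(0,3)->(0,2)
Step 6: p0:escaped | p1:escaped | p2:escaped | p3:(0,2)->(0,1)->EXIT
Exit steps: [2, 1, 3, 6]
First to escape: p1 at step 1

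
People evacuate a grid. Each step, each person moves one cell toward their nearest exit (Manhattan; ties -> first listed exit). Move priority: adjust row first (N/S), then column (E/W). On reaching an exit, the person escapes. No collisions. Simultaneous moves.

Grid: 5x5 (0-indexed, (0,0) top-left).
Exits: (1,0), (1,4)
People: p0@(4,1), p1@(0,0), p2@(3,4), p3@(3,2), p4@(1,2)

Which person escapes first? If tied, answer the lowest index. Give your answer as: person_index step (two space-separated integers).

Answer: 1 1

Derivation:
Step 1: p0:(4,1)->(3,1) | p1:(0,0)->(1,0)->EXIT | p2:(3,4)->(2,4) | p3:(3,2)->(2,2) | p4:(1,2)->(1,1)
Step 2: p0:(3,1)->(2,1) | p1:escaped | p2:(2,4)->(1,4)->EXIT | p3:(2,2)->(1,2) | p4:(1,1)->(1,0)->EXIT
Step 3: p0:(2,1)->(1,1) | p1:escaped | p2:escaped | p3:(1,2)->(1,1) | p4:escaped
Step 4: p0:(1,1)->(1,0)->EXIT | p1:escaped | p2:escaped | p3:(1,1)->(1,0)->EXIT | p4:escaped
Exit steps: [4, 1, 2, 4, 2]
First to escape: p1 at step 1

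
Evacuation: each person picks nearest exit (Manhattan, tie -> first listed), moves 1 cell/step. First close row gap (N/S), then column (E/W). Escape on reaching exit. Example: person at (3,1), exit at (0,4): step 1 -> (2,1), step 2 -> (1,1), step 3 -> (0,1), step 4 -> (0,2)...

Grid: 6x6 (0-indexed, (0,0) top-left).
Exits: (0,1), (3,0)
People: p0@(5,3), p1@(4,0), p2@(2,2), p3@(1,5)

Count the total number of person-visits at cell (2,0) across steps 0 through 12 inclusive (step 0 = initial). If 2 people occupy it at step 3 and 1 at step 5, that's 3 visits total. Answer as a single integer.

Answer: 0

Derivation:
Step 0: p0@(5,3) p1@(4,0) p2@(2,2) p3@(1,5) -> at (2,0): 0 [-], cum=0
Step 1: p0@(4,3) p1@ESC p2@(1,2) p3@(0,5) -> at (2,0): 0 [-], cum=0
Step 2: p0@(3,3) p1@ESC p2@(0,2) p3@(0,4) -> at (2,0): 0 [-], cum=0
Step 3: p0@(3,2) p1@ESC p2@ESC p3@(0,3) -> at (2,0): 0 [-], cum=0
Step 4: p0@(3,1) p1@ESC p2@ESC p3@(0,2) -> at (2,0): 0 [-], cum=0
Step 5: p0@ESC p1@ESC p2@ESC p3@ESC -> at (2,0): 0 [-], cum=0
Total visits = 0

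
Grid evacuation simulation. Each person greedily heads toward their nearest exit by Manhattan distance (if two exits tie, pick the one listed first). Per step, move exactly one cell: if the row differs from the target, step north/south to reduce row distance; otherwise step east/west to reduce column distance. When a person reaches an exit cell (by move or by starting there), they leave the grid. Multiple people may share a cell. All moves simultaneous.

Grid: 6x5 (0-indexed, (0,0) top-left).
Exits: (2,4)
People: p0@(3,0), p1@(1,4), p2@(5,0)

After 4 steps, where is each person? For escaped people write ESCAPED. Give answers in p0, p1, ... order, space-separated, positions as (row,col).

Step 1: p0:(3,0)->(2,0) | p1:(1,4)->(2,4)->EXIT | p2:(5,0)->(4,0)
Step 2: p0:(2,0)->(2,1) | p1:escaped | p2:(4,0)->(3,0)
Step 3: p0:(2,1)->(2,2) | p1:escaped | p2:(3,0)->(2,0)
Step 4: p0:(2,2)->(2,3) | p1:escaped | p2:(2,0)->(2,1)

(2,3) ESCAPED (2,1)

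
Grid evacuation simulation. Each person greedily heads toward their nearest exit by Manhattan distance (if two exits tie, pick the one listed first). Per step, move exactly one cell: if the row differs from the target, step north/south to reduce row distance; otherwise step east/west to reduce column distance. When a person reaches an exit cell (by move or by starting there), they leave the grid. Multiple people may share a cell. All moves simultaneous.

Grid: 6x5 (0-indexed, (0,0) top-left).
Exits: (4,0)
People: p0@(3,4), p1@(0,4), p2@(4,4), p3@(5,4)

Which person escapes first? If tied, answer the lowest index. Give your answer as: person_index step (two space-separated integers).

Step 1: p0:(3,4)->(4,4) | p1:(0,4)->(1,4) | p2:(4,4)->(4,3) | p3:(5,4)->(4,4)
Step 2: p0:(4,4)->(4,3) | p1:(1,4)->(2,4) | p2:(4,3)->(4,2) | p3:(4,4)->(4,3)
Step 3: p0:(4,3)->(4,2) | p1:(2,4)->(3,4) | p2:(4,2)->(4,1) | p3:(4,3)->(4,2)
Step 4: p0:(4,2)->(4,1) | p1:(3,4)->(4,4) | p2:(4,1)->(4,0)->EXIT | p3:(4,2)->(4,1)
Step 5: p0:(4,1)->(4,0)->EXIT | p1:(4,4)->(4,3) | p2:escaped | p3:(4,1)->(4,0)->EXIT
Step 6: p0:escaped | p1:(4,3)->(4,2) | p2:escaped | p3:escaped
Step 7: p0:escaped | p1:(4,2)->(4,1) | p2:escaped | p3:escaped
Step 8: p0:escaped | p1:(4,1)->(4,0)->EXIT | p2:escaped | p3:escaped
Exit steps: [5, 8, 4, 5]
First to escape: p2 at step 4

Answer: 2 4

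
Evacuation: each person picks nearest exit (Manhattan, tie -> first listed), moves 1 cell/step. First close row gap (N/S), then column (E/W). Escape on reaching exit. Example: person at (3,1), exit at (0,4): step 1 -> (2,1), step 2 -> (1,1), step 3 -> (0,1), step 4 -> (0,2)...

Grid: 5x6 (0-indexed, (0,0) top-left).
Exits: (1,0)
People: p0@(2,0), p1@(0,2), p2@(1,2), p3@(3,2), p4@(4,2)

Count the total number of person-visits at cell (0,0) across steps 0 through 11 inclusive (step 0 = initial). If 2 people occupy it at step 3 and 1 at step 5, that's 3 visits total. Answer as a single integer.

Step 0: p0@(2,0) p1@(0,2) p2@(1,2) p3@(3,2) p4@(4,2) -> at (0,0): 0 [-], cum=0
Step 1: p0@ESC p1@(1,2) p2@(1,1) p3@(2,2) p4@(3,2) -> at (0,0): 0 [-], cum=0
Step 2: p0@ESC p1@(1,1) p2@ESC p3@(1,2) p4@(2,2) -> at (0,0): 0 [-], cum=0
Step 3: p0@ESC p1@ESC p2@ESC p3@(1,1) p4@(1,2) -> at (0,0): 0 [-], cum=0
Step 4: p0@ESC p1@ESC p2@ESC p3@ESC p4@(1,1) -> at (0,0): 0 [-], cum=0
Step 5: p0@ESC p1@ESC p2@ESC p3@ESC p4@ESC -> at (0,0): 0 [-], cum=0
Total visits = 0

Answer: 0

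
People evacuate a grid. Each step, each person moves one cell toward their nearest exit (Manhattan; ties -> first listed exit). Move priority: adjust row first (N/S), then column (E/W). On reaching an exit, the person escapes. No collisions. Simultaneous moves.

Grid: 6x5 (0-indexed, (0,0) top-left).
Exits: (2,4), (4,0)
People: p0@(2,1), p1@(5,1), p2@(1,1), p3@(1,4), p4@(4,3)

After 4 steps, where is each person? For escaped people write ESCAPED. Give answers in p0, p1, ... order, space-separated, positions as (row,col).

Step 1: p0:(2,1)->(2,2) | p1:(5,1)->(4,1) | p2:(1,1)->(2,1) | p3:(1,4)->(2,4)->EXIT | p4:(4,3)->(3,3)
Step 2: p0:(2,2)->(2,3) | p1:(4,1)->(4,0)->EXIT | p2:(2,1)->(2,2) | p3:escaped | p4:(3,3)->(2,3)
Step 3: p0:(2,3)->(2,4)->EXIT | p1:escaped | p2:(2,2)->(2,3) | p3:escaped | p4:(2,3)->(2,4)->EXIT
Step 4: p0:escaped | p1:escaped | p2:(2,3)->(2,4)->EXIT | p3:escaped | p4:escaped

ESCAPED ESCAPED ESCAPED ESCAPED ESCAPED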